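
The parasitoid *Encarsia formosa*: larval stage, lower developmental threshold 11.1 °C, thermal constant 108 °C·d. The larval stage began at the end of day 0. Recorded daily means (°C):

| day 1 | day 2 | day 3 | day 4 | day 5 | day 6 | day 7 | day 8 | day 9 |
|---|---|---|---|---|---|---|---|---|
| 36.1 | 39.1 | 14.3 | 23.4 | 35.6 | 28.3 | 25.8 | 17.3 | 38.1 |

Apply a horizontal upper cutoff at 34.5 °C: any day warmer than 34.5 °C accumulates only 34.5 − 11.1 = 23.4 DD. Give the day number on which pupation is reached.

day 7

Daily DD above 11.1 °C (capped at 23.4): 23.4, 23.4, 3.2, 12.3, 23.4, 17.2, 14.7, 6.2, 23.4.
Cumulative: 23.4, 46.8, 50.0, 62.3, 85.7, 102.9, 117.6, 123.8, 147.2.
The total first reaches 108 DD on day 7.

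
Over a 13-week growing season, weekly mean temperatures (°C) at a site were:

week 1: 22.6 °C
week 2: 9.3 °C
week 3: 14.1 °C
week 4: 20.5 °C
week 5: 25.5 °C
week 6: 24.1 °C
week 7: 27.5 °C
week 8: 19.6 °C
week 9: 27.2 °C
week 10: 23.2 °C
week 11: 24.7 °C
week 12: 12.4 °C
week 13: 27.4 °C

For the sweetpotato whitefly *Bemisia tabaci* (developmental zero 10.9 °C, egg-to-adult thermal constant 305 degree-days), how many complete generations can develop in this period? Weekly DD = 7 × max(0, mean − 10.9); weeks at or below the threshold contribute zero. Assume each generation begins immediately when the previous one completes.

Weekly DD (7 × max(0, T̄ − 10.9)): 81.9, 0.0, 22.4, 67.2, 102.2, 92.4, 116.2, 60.9, 114.1, 86.1, 96.6, 10.5, 115.5.
Season total = 966.0 DD.
Complete generations = ⌊966.0 / 305⌋ = 3.

3 generations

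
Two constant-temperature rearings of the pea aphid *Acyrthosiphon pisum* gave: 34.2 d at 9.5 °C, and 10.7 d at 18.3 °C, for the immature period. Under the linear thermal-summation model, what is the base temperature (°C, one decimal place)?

Linear rate model ⇒ the product D·(T − T_b) is constant across temperatures.
34.2·(9.5 − T_b) = 10.7·(18.3 − T_b)
T_b = (34.2·9.5 − 10.7·18.3) / (34.2 − 10.7) = 129.09 / 23.5 = 5.493 °C ≈ 5.5 °C.

5.5 °C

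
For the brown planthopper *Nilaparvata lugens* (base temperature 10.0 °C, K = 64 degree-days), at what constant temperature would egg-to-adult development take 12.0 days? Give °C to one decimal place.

15.3 °C

Required daily accumulation = 64 / 12.0 = 5.333 DD/day.
T = T_base + 5.333 = 10.0 + 5.333 = 15.333 ≈ 15.3 °C.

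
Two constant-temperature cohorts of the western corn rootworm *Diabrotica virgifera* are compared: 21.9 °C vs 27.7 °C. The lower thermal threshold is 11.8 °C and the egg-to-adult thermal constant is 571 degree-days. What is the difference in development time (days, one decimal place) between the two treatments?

20.6 days

At 21.9 °C: 571 / (21.9 − 11.8) = 571 / 10.1 = 56.535 d.
At 27.7 °C: 571 / (27.7 − 11.8) = 571 / 15.9 = 35.912 d.
Difference = |56.535 − 35.912| = 20.623 ≈ 20.6 days.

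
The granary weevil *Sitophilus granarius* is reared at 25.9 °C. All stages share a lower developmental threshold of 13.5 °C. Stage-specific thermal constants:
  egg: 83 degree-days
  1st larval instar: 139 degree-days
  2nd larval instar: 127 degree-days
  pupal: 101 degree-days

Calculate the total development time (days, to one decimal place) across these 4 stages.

Daily accumulation at 25.9 °C = 25.9 − 13.5 = 12.4 DD/day.
Total K = 83 + 139 + 127 + 101 = 450 DD.
Total duration = 450 / 12.4 = 36.290 ≈ 36.3 days.

36.3 days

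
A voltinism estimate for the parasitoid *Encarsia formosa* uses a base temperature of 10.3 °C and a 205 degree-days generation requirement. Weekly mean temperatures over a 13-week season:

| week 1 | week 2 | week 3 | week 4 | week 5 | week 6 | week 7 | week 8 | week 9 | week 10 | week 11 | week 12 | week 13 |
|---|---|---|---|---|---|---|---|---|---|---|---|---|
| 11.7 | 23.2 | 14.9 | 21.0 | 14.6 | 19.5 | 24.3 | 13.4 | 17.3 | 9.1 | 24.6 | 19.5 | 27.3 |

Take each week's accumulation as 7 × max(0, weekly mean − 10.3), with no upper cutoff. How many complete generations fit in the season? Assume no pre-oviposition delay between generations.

3 generations

Weekly DD (7 × max(0, T̄ − 10.3)): 9.8, 90.3, 32.2, 74.9, 30.1, 64.4, 98.0, 21.7, 49.0, 0.0, 100.1, 64.4, 119.0.
Season total = 753.9 DD.
Complete generations = ⌊753.9 / 205⌋ = 3.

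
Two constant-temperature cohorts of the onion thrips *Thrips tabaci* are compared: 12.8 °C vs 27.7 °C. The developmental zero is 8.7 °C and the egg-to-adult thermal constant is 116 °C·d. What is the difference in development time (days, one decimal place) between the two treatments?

22.2 days

At 12.8 °C: 116 / (12.8 − 8.7) = 116 / 4.1 = 28.293 d.
At 27.7 °C: 116 / (27.7 − 8.7) = 116 / 19.0 = 6.105 d.
Difference = |28.293 − 6.105| = 22.187 ≈ 22.2 days.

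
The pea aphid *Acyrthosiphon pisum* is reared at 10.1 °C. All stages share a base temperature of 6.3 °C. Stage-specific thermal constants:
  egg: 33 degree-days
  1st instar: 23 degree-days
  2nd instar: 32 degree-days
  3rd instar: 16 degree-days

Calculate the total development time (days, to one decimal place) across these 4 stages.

Daily accumulation at 10.1 °C = 10.1 − 6.3 = 3.8 DD/day.
Total K = 33 + 23 + 32 + 16 = 104 DD.
Total duration = 104 / 3.8 = 27.368 ≈ 27.4 days.

27.4 days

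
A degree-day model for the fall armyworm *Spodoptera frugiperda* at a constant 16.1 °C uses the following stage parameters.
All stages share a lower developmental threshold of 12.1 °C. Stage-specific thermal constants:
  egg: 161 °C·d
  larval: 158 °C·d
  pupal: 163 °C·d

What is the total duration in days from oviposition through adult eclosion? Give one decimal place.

Daily accumulation at 16.1 °C = 16.1 − 12.1 = 4.0 DD/day.
Total K = 161 + 158 + 163 = 482 DD.
Total duration = 482 / 4.0 = 120.500 ≈ 120.5 days.

120.5 days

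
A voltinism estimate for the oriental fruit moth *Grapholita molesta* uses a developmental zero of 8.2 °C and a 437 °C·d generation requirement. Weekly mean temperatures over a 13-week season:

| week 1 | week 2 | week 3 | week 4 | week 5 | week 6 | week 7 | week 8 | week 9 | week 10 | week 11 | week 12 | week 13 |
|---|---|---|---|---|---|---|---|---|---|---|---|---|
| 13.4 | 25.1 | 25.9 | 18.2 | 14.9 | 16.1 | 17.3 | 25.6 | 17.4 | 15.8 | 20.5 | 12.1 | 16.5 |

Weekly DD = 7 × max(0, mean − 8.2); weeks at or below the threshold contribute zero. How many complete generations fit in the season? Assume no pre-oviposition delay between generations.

2 generations

Weekly DD (7 × max(0, T̄ − 8.2)): 36.4, 118.3, 123.9, 70.0, 46.9, 55.3, 63.7, 121.8, 64.4, 53.2, 86.1, 27.3, 58.1.
Season total = 925.4 DD.
Complete generations = ⌊925.4 / 437⌋ = 2.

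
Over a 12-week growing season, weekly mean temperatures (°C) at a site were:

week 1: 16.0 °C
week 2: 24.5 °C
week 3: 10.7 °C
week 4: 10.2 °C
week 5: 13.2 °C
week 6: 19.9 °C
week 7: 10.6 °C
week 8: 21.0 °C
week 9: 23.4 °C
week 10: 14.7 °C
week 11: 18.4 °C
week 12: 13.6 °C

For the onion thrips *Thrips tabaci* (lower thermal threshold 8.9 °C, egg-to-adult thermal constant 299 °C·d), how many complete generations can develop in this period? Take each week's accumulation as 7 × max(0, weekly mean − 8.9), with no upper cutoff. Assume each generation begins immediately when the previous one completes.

2 generations

Weekly DD (7 × max(0, T̄ − 8.9)): 49.7, 109.2, 12.6, 9.1, 30.1, 77.0, 11.9, 84.7, 101.5, 40.6, 66.5, 32.9.
Season total = 625.8 DD.
Complete generations = ⌊625.8 / 299⌋ = 2.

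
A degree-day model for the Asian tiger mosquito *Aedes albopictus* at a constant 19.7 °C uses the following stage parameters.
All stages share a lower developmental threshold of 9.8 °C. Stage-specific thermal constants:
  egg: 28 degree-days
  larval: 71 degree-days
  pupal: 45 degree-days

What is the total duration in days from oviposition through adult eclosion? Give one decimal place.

Daily accumulation at 19.7 °C = 19.7 − 9.8 = 9.9 DD/day.
Total K = 28 + 71 + 45 = 144 DD.
Total duration = 144 / 9.9 = 14.545 ≈ 14.5 days.

14.5 days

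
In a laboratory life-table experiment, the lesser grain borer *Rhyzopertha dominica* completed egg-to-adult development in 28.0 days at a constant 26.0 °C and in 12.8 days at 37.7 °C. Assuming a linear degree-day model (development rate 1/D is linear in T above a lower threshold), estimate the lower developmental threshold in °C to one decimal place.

16.1 °C

Equal thermal constants: D₁(T₁ − T_b) = D₂(T₂ − T_b).
28.0·(26.0 − T_b) = 12.8·(37.7 − T_b)
T_b = (28.0·26.0 − 12.8·37.7) / (28.0 − 12.8) = 245.44 / 15.2 = 16.147 °C ≈ 16.1 °C.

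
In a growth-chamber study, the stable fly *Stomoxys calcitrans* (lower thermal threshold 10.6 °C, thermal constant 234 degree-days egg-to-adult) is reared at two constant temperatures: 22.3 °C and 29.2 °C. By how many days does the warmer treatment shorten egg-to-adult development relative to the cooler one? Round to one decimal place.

7.4 days

At 22.3 °C: 234 / (22.3 − 10.6) = 234 / 11.7 = 20.000 d.
At 29.2 °C: 234 / (29.2 − 10.6) = 234 / 18.6 = 12.581 d.
Difference = |20.000 − 12.581| = 7.419 ≈ 7.4 days.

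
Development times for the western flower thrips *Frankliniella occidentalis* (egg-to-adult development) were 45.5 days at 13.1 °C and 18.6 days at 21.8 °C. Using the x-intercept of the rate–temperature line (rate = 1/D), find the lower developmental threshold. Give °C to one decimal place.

Under the model K = D·(T − T_b), so D₁·(T₁ − T_b) = D₂·(T₂ − T_b).
45.5·(13.1 − T_b) = 18.6·(21.8 − T_b)
T_b = (45.5·13.1 − 18.6·21.8) / (45.5 − 18.6) = 190.57 / 26.9 = 7.084 °C ≈ 7.1 °C.

7.1 °C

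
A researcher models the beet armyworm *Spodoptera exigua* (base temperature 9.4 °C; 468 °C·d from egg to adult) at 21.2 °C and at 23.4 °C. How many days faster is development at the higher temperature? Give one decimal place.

6.2 days

At 21.2 °C: 468 / (21.2 − 9.4) = 468 / 11.8 = 39.661 d.
At 23.4 °C: 468 / (23.4 − 9.4) = 468 / 14.0 = 33.429 d.
Difference = |39.661 − 33.429| = 6.232 ≈ 6.2 days.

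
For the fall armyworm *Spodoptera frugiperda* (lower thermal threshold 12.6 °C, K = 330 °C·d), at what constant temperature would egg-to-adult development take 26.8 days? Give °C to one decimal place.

Required daily accumulation = 330 / 26.8 = 12.313 DD/day.
T = T_base + 12.313 = 12.6 + 12.313 = 24.913 ≈ 24.9 °C.

24.9 °C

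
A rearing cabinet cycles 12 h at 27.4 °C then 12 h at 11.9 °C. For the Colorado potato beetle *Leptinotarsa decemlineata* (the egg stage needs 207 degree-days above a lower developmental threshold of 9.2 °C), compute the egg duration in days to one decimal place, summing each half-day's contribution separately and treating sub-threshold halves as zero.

19.8 days

Day half: max(0, 27.4 − 9.2) × 0.5 = 18.2 × 0.5 = 9.10 DD.
Night half: max(0, 11.9 − 9.2) × 0.5 = 2.7 × 0.5 = 1.35 DD.
Per 24 h: 10.45 DD/day.
Duration = 207 / 10.45 = 19.809 ≈ 19.8 days.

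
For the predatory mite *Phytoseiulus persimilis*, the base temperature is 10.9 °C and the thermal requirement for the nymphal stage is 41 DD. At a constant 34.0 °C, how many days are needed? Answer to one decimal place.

Daily accumulation = 34.0 − 10.9 = 23.1 DD/day.
Duration = 41 / 23.1 = 1.775 ≈ 1.8 days.

1.8 days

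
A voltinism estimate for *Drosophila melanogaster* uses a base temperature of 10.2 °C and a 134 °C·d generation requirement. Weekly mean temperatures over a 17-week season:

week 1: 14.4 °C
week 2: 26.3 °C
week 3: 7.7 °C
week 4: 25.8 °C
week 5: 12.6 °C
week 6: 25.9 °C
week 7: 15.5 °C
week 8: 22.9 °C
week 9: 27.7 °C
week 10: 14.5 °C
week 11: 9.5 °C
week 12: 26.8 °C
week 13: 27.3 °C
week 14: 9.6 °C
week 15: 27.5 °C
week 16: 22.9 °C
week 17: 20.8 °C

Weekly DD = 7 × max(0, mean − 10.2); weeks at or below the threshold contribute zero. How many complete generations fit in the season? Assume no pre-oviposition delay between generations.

8 generations

Weekly DD (7 × max(0, T̄ − 10.2)): 29.4, 112.7, 0.0, 109.2, 16.8, 109.9, 37.1, 88.9, 122.5, 30.1, 0.0, 116.2, 119.7, 0.0, 121.1, 88.9, 74.2.
Season total = 1176.7 DD.
Complete generations = ⌊1176.7 / 134⌋ = 8.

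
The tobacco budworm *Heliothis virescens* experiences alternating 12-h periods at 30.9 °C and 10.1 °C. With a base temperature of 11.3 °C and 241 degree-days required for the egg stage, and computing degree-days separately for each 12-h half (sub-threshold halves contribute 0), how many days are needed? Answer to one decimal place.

Day half: max(0, 30.9 − 11.3) × 0.5 = 19.6 × 0.5 = 9.80 DD.
Night half: max(0, 10.1 − 11.3) × 0.5 = 0.0 × 0.5 = 0.00 DD.
Per 24 h: 9.80 DD/day.
Duration = 241 / 9.80 = 24.592 ≈ 24.6 days.

24.6 days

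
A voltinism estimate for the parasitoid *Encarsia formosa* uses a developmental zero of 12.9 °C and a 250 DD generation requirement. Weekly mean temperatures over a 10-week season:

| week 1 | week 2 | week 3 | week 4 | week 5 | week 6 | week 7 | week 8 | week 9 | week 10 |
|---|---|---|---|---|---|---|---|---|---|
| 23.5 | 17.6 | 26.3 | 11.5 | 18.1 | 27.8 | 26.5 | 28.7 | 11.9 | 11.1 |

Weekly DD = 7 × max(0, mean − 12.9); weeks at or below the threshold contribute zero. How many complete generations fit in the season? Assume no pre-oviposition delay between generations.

2 generations

Weekly DD (7 × max(0, T̄ − 12.9)): 74.2, 32.9, 93.8, 0.0, 36.4, 104.3, 95.2, 110.6, 0.0, 0.0.
Season total = 547.4 DD.
Complete generations = ⌊547.4 / 250⌋ = 2.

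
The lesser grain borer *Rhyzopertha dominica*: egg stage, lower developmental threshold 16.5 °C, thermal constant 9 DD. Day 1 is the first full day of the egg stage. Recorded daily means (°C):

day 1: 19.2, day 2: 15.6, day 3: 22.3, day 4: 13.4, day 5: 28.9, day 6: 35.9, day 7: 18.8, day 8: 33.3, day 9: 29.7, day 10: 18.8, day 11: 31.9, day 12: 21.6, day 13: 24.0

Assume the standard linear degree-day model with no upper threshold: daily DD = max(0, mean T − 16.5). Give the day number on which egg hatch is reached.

Daily DD above 16.5 °C: 2.7, 0.0, 5.8, 0.0, 12.4, 19.4, 2.3, 16.8, 13.2, 2.3, 15.4, 5.1, 7.5.
Cumulative: 2.7, 2.7, 8.5, 8.5, 20.9, 40.3, 42.6, 59.4, 72.6, 74.9, 90.3, 95.4, 102.9.
The total first reaches 9 DD on day 5.

day 5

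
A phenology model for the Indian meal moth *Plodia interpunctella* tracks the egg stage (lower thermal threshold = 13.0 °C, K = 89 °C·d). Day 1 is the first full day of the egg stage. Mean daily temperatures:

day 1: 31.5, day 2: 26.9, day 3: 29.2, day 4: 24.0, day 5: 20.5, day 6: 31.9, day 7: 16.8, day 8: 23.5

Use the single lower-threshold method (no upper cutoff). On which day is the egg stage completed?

day 7

Daily DD above 13.0 °C: 18.5, 13.9, 16.2, 11.0, 7.5, 18.9, 3.8, 10.5.
Cumulative: 18.5, 32.4, 48.6, 59.6, 67.1, 86.0, 89.8, 100.3.
The total first reaches 89 DD on day 7.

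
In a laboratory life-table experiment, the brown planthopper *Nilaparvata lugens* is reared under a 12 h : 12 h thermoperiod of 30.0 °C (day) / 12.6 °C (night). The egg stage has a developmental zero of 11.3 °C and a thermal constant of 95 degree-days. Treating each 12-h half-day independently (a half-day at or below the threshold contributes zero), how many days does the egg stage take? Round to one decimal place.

Day half: max(0, 30.0 − 11.3) × 0.5 = 18.7 × 0.5 = 9.35 DD.
Night half: max(0, 12.6 − 11.3) × 0.5 = 1.3 × 0.5 = 0.65 DD.
Per 24 h: 10.00 DD/day.
Duration = 95 / 10.00 = 9.500 ≈ 9.5 days.

9.5 days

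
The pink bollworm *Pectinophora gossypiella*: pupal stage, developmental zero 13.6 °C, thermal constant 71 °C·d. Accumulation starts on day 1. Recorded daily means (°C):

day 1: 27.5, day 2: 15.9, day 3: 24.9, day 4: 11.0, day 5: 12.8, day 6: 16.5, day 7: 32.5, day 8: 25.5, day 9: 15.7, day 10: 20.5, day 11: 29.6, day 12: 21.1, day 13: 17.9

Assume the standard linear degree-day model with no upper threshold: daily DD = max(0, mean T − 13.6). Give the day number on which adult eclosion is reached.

day 11

Daily DD above 13.6 °C: 13.9, 2.3, 11.3, 0.0, 0.0, 2.9, 18.9, 11.9, 2.1, 6.9, 16.0, 7.5, 4.3.
Cumulative: 13.9, 16.2, 27.5, 27.5, 27.5, 30.4, 49.3, 61.2, 63.3, 70.2, 86.2, 93.7, 98.0.
The total first reaches 71 DD on day 11.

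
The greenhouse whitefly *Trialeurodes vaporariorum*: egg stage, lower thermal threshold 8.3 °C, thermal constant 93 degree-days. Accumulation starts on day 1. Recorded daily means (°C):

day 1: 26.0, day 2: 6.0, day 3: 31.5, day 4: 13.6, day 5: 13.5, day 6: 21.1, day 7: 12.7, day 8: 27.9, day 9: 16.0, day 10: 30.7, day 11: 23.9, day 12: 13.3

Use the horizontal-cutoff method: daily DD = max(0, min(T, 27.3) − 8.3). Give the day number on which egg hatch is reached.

Daily DD above 8.3 °C (capped at 19.0): 17.7, 0.0, 19.0, 5.3, 5.2, 12.8, 4.4, 19.0, 7.7, 19.0, 15.6, 5.0.
Cumulative: 17.7, 17.7, 36.7, 42.0, 47.2, 60.0, 64.4, 83.4, 91.1, 110.1, 125.7, 130.7.
The total first reaches 93 DD on day 10.

day 10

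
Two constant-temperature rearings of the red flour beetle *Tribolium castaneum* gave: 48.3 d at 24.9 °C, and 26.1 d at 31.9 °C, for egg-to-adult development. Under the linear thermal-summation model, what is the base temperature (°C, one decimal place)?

16.7 °C

Under the model K = D·(T − T_b), so D₁·(T₁ − T_b) = D₂·(T₂ − T_b).
48.3·(24.9 − T_b) = 26.1·(31.9 − T_b)
T_b = (48.3·24.9 − 26.1·31.9) / (48.3 − 26.1) = 370.08 / 22.2 = 16.670 °C ≈ 16.7 °C.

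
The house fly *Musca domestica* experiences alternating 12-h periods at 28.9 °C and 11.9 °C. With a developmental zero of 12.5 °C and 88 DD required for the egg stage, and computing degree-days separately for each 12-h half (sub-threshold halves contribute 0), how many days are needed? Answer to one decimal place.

Day half: max(0, 28.9 − 12.5) × 0.5 = 16.4 × 0.5 = 8.20 DD.
Night half: max(0, 11.9 − 12.5) × 0.5 = 0.0 × 0.5 = 0.00 DD.
Per 24 h: 8.20 DD/day.
Duration = 88 / 8.20 = 10.732 ≈ 10.7 days.

10.7 days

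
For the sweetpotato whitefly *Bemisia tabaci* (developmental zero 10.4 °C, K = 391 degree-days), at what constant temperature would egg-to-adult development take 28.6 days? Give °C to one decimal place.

Required daily accumulation = 391 / 28.6 = 13.671 DD/day.
T = T_base + 13.671 = 10.4 + 13.671 = 24.071 ≈ 24.1 °C.

24.1 °C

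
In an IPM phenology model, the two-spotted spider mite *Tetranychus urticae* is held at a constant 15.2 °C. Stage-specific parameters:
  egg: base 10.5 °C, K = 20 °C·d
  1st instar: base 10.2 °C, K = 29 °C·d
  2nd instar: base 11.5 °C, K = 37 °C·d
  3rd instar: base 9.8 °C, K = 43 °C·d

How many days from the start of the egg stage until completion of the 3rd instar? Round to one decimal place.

28.0 days

egg: 20 / (15.2 − 10.5) = 20 / 4.7 = 4.255 d.
1st instar: 29 / (15.2 − 10.2) = 29 / 5.0 = 5.800 d.
2nd instar: 37 / (15.2 − 11.5) = 37 / 3.7 = 10.000 d.
3rd instar: 43 / (15.2 − 9.8) = 43 / 5.4 = 7.963 d.
Sum = 28.018 ≈ 28.0 days.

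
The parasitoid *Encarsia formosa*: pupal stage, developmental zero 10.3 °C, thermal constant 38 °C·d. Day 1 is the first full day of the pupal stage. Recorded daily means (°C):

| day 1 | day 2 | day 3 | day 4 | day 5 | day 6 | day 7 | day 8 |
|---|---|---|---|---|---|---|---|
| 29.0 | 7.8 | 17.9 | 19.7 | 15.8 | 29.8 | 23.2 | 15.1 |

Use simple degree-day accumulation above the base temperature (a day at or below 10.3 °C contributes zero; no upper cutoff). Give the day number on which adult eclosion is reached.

day 5

Daily DD above 10.3 °C: 18.7, 0.0, 7.6, 9.4, 5.5, 19.5, 12.9, 4.8.
Cumulative: 18.7, 18.7, 26.3, 35.7, 41.2, 60.7, 73.6, 78.4.
The total first reaches 38 DD on day 5.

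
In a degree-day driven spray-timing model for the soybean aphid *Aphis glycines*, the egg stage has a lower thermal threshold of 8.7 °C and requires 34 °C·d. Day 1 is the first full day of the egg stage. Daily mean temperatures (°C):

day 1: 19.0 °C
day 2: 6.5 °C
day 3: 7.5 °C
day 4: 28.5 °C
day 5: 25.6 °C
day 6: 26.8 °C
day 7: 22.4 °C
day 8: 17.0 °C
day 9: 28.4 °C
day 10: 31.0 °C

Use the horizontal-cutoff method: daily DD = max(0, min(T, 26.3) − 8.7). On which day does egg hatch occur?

Daily DD above 8.7 °C (capped at 17.6): 10.3, 0.0, 0.0, 17.6, 16.9, 17.6, 13.7, 8.3, 17.6, 17.6.
Cumulative: 10.3, 10.3, 10.3, 27.9, 44.8, 62.4, 76.1, 84.4, 102.0, 119.6.
The total first reaches 34 DD on day 5.

day 5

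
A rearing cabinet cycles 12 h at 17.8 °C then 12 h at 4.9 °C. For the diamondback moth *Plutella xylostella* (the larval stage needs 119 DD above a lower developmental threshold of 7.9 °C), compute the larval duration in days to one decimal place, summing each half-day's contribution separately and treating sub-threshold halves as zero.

24.0 days

Day half: max(0, 17.8 − 7.9) × 0.5 = 9.9 × 0.5 = 4.95 DD.
Night half: max(0, 4.9 − 7.9) × 0.5 = 0.0 × 0.5 = 0.00 DD.
Per 24 h: 4.95 DD/day.
Duration = 119 / 4.95 = 24.040 ≈ 24.0 days.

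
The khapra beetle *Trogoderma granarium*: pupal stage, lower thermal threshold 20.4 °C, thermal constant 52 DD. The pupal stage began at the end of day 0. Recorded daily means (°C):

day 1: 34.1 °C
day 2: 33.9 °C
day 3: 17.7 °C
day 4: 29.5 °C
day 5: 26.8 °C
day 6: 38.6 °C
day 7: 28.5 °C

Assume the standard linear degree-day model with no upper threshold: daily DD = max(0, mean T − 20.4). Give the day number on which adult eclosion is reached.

day 6

Daily DD above 20.4 °C: 13.7, 13.5, 0.0, 9.1, 6.4, 18.2, 8.1.
Cumulative: 13.7, 27.2, 27.2, 36.3, 42.7, 60.9, 69.0.
The total first reaches 52 DD on day 6.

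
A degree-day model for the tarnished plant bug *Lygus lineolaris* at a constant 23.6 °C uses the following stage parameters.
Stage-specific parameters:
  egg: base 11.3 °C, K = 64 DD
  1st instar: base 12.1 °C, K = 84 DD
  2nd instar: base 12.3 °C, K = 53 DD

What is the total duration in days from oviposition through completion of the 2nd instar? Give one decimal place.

egg: 64 / (23.6 − 11.3) = 64 / 12.3 = 5.203 d.
1st instar: 84 / (23.6 − 12.1) = 84 / 11.5 = 7.304 d.
2nd instar: 53 / (23.6 − 12.3) = 53 / 11.3 = 4.690 d.
Sum = 17.198 ≈ 17.2 days.

17.2 days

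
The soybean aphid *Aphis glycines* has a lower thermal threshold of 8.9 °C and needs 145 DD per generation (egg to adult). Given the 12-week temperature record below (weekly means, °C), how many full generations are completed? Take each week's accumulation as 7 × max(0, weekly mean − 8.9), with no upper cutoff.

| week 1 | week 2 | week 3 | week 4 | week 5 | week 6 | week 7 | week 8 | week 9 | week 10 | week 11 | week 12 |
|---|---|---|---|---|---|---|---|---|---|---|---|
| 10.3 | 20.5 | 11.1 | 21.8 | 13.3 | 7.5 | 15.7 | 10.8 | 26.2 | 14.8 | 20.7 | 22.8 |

Weekly DD (7 × max(0, T̄ − 8.9)): 9.8, 81.2, 15.4, 90.3, 30.8, 0.0, 47.6, 13.3, 121.1, 41.3, 82.6, 97.3.
Season total = 630.7 DD.
Complete generations = ⌊630.7 / 145⌋ = 4.

4 generations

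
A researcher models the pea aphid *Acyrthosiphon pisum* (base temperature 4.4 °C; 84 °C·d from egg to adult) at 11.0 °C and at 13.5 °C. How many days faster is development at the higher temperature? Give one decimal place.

At 11.0 °C: 84 / (11.0 − 4.4) = 84 / 6.6 = 12.727 d.
At 13.5 °C: 84 / (13.5 − 4.4) = 84 / 9.1 = 9.231 d.
Difference = |12.727 − 9.231| = 3.497 ≈ 3.5 days.

3.5 days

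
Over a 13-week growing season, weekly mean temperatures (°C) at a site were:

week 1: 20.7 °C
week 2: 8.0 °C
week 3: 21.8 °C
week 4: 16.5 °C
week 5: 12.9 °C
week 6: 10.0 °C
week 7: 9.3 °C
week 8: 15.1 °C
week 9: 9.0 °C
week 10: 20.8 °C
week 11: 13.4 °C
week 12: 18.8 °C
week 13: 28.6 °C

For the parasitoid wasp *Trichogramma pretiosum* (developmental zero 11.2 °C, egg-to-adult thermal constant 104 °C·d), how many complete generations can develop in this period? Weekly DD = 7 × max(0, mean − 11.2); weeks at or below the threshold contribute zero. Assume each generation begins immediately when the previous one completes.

Weekly DD (7 × max(0, T̄ − 11.2)): 66.5, 0.0, 74.2, 37.1, 11.9, 0.0, 0.0, 27.3, 0.0, 67.2, 15.4, 53.2, 121.8.
Season total = 474.6 DD.
Complete generations = ⌊474.6 / 104⌋ = 4.

4 generations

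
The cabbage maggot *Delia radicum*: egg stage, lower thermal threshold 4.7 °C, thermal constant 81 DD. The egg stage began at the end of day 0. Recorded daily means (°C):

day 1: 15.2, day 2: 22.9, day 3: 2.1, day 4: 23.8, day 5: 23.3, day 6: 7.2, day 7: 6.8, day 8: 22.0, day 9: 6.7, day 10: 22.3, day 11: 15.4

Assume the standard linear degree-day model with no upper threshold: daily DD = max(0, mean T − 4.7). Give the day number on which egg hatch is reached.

day 8

Daily DD above 4.7 °C: 10.5, 18.2, 0.0, 19.1, 18.6, 2.5, 2.1, 17.3, 2.0, 17.6, 10.7.
Cumulative: 10.5, 28.7, 28.7, 47.8, 66.4, 68.9, 71.0, 88.3, 90.3, 107.9, 118.6.
The total first reaches 81 DD on day 8.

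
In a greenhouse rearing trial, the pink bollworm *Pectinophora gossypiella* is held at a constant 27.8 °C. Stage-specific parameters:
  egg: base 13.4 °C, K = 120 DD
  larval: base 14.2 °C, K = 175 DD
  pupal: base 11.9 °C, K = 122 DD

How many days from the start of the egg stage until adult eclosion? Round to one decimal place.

28.9 days

egg: 120 / (27.8 − 13.4) = 120 / 14.4 = 8.333 d.
larval: 175 / (27.8 − 14.2) = 175 / 13.6 = 12.868 d.
pupal: 122 / (27.8 − 11.9) = 122 / 15.9 = 7.673 d.
Sum = 28.874 ≈ 28.9 days.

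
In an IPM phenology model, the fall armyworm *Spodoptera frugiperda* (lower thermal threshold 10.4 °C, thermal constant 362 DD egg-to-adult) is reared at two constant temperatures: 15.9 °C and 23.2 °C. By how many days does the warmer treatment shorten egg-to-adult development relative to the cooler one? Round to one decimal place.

37.5 days

At 15.9 °C: 362 / (15.9 − 10.4) = 362 / 5.5 = 65.818 d.
At 23.2 °C: 362 / (23.2 − 10.4) = 362 / 12.8 = 28.281 d.
Difference = |65.818 − 28.281| = 37.537 ≈ 37.5 days.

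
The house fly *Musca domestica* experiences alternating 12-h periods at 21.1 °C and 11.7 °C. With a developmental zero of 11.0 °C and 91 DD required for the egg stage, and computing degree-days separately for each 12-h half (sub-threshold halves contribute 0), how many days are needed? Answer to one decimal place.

Day half: max(0, 21.1 − 11.0) × 0.5 = 10.1 × 0.5 = 5.05 DD.
Night half: max(0, 11.7 − 11.0) × 0.5 = 0.7 × 0.5 = 0.35 DD.
Per 24 h: 5.40 DD/day.
Duration = 91 / 5.40 = 16.852 ≈ 16.9 days.

16.9 days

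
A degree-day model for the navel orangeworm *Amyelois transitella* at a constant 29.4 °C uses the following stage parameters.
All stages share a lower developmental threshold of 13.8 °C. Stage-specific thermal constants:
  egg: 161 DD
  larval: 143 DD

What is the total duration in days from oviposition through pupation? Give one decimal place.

19.5 days

Daily accumulation at 29.4 °C = 29.4 − 13.8 = 15.6 DD/day.
Total K = 161 + 143 = 304 DD.
Total duration = 304 / 15.6 = 19.487 ≈ 19.5 days.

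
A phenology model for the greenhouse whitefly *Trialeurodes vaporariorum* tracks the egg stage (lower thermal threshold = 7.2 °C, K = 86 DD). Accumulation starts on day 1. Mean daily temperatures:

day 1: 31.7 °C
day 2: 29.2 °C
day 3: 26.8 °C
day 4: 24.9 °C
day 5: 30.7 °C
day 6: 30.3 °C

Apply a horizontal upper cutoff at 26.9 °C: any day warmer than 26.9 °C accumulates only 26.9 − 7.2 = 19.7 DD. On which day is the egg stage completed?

Daily DD above 7.2 °C (capped at 19.7): 19.7, 19.7, 19.6, 17.7, 19.7, 19.7.
Cumulative: 19.7, 39.4, 59.0, 76.7, 96.4, 116.1.
The total first reaches 86 DD on day 5.

day 5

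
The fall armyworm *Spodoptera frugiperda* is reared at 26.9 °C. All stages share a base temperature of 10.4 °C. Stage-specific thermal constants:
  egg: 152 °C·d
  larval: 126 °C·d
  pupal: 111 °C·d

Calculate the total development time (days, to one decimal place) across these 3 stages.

23.6 days

Daily accumulation at 26.9 °C = 26.9 − 10.4 = 16.5 DD/day.
Total K = 152 + 126 + 111 = 389 DD.
Total duration = 389 / 16.5 = 23.576 ≈ 23.6 days.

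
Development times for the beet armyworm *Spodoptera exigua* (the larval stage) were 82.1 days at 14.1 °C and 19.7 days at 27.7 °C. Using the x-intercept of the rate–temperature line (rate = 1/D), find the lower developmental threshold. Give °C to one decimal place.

Under the model K = D·(T − T_b), so D₁·(T₁ − T_b) = D₂·(T₂ − T_b).
82.1·(14.1 − T_b) = 19.7·(27.7 − T_b)
T_b = (82.1·14.1 − 19.7·27.7) / (82.1 − 19.7) = 611.92 / 62.4 = 9.806 °C ≈ 9.8 °C.

9.8 °C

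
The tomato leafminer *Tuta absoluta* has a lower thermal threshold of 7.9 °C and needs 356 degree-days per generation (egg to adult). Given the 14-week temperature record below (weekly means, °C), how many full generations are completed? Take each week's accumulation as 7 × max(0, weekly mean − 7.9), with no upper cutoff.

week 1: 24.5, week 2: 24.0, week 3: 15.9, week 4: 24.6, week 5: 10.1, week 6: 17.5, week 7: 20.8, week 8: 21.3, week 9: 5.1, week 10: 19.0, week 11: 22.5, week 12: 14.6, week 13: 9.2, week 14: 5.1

2 generations

Weekly DD (7 × max(0, T̄ − 7.9)): 116.2, 112.7, 56.0, 116.9, 15.4, 67.2, 90.3, 93.8, 0.0, 77.7, 102.2, 46.9, 9.1, 0.0.
Season total = 904.4 DD.
Complete generations = ⌊904.4 / 356⌋ = 2.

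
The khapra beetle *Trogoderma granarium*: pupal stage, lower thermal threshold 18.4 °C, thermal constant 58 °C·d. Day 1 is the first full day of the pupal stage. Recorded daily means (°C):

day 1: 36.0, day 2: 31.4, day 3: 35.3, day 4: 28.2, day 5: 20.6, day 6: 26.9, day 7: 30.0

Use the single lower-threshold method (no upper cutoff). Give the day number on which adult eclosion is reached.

day 5

Daily DD above 18.4 °C: 17.6, 13.0, 16.9, 9.8, 2.2, 8.5, 11.6.
Cumulative: 17.6, 30.6, 47.5, 57.3, 59.5, 68.0, 79.6.
The total first reaches 58 DD on day 5.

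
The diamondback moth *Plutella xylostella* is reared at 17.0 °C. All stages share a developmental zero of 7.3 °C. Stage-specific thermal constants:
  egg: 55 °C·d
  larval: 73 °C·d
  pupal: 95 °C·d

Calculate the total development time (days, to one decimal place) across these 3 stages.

23.0 days

Daily accumulation at 17.0 °C = 17.0 − 7.3 = 9.7 DD/day.
Total K = 55 + 73 + 95 = 223 DD.
Total duration = 223 / 9.7 = 22.990 ≈ 23.0 days.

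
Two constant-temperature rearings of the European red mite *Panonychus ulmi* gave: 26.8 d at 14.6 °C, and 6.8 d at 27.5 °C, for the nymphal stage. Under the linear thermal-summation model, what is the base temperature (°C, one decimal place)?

10.2 °C

Linear rate model ⇒ the product D·(T − T_b) is constant across temperatures.
26.8·(14.6 − T_b) = 6.8·(27.5 − T_b)
T_b = (26.8·14.6 − 6.8·27.5) / (26.8 − 6.8) = 204.28 / 20.0 = 10.214 °C ≈ 10.2 °C.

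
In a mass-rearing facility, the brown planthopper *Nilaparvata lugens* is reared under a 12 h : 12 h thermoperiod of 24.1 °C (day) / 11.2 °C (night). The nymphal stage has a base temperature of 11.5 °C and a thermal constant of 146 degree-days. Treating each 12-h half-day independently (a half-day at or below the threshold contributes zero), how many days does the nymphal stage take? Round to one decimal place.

Day half: max(0, 24.1 − 11.5) × 0.5 = 12.6 × 0.5 = 6.30 DD.
Night half: max(0, 11.2 − 11.5) × 0.5 = 0.0 × 0.5 = 0.00 DD.
Per 24 h: 6.30 DD/day.
Duration = 146 / 6.30 = 23.175 ≈ 23.2 days.

23.2 days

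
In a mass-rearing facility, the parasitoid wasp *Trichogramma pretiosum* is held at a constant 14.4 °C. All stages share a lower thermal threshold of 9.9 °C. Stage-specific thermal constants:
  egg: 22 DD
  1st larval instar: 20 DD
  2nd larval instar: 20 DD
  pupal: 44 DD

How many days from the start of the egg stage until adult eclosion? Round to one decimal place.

Daily accumulation at 14.4 °C = 14.4 − 9.9 = 4.5 DD/day.
Total K = 22 + 20 + 20 + 44 = 106 DD.
Total duration = 106 / 4.5 = 23.556 ≈ 23.6 days.

23.6 days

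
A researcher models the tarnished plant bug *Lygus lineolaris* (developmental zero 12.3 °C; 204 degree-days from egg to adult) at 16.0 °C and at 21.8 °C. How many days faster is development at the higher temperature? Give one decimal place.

At 16.0 °C: 204 / (16.0 − 12.3) = 204 / 3.7 = 55.135 d.
At 21.8 °C: 204 / (21.8 − 12.3) = 204 / 9.5 = 21.474 d.
Difference = |55.135 − 21.474| = 33.661 ≈ 33.7 days.

33.7 days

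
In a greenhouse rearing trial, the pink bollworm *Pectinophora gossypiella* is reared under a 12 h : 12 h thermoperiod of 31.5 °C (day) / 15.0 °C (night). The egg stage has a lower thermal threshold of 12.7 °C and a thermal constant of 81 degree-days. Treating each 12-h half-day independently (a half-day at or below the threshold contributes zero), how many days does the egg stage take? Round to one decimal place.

Day half: max(0, 31.5 − 12.7) × 0.5 = 18.8 × 0.5 = 9.40 DD.
Night half: max(0, 15.0 − 12.7) × 0.5 = 2.3 × 0.5 = 1.15 DD.
Per 24 h: 10.55 DD/day.
Duration = 81 / 10.55 = 7.678 ≈ 7.7 days.

7.7 days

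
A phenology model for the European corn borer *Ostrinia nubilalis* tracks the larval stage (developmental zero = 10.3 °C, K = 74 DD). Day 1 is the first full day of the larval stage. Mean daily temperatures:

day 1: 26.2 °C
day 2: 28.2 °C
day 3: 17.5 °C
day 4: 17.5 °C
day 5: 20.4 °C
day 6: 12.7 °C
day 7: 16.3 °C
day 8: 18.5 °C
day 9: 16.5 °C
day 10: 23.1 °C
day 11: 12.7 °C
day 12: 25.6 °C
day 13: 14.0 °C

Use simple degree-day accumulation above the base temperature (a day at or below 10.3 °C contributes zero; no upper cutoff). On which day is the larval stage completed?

Daily DD above 10.3 °C: 15.9, 17.9, 7.2, 7.2, 10.1, 2.4, 6.0, 8.2, 6.2, 12.8, 2.4, 15.3, 3.7.
Cumulative: 15.9, 33.8, 41.0, 48.2, 58.3, 60.7, 66.7, 74.9, 81.1, 93.9, 96.3, 111.6, 115.3.
The total first reaches 74 DD on day 8.

day 8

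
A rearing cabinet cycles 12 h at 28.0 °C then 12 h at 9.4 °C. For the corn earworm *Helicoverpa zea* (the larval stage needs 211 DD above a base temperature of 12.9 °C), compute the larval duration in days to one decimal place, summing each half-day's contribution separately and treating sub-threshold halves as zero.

Day half: max(0, 28.0 − 12.9) × 0.5 = 15.1 × 0.5 = 7.55 DD.
Night half: max(0, 9.4 − 12.9) × 0.5 = 0.0 × 0.5 = 0.00 DD.
Per 24 h: 7.55 DD/day.
Duration = 211 / 7.55 = 27.947 ≈ 27.9 days.

27.9 days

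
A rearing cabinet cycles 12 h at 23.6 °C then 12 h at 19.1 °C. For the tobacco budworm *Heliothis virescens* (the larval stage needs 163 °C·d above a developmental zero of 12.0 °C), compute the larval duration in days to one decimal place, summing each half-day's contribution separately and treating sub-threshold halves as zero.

Day half: max(0, 23.6 − 12.0) × 0.5 = 11.6 × 0.5 = 5.80 DD.
Night half: max(0, 19.1 − 12.0) × 0.5 = 7.1 × 0.5 = 3.55 DD.
Per 24 h: 9.35 DD/day.
Duration = 163 / 9.35 = 17.433 ≈ 17.4 days.

17.4 days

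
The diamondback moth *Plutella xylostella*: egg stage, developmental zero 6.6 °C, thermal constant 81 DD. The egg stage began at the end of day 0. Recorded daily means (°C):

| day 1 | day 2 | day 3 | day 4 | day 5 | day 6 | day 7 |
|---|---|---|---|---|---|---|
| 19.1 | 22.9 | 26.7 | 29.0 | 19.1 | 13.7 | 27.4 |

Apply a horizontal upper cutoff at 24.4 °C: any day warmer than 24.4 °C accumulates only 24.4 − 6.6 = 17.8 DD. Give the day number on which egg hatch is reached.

Daily DD above 6.6 °C (capped at 17.8): 12.5, 16.3, 17.8, 17.8, 12.5, 7.1, 17.8.
Cumulative: 12.5, 28.8, 46.6, 64.4, 76.9, 84.0, 101.8.
The total first reaches 81 DD on day 6.

day 6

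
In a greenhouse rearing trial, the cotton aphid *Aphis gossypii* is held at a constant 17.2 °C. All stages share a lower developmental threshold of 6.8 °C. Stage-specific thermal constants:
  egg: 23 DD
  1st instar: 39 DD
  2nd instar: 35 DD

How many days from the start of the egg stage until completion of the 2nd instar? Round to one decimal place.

Daily accumulation at 17.2 °C = 17.2 − 6.8 = 10.4 DD/day.
Total K = 23 + 39 + 35 = 97 DD.
Total duration = 97 / 10.4 = 9.327 ≈ 9.3 days.

9.3 days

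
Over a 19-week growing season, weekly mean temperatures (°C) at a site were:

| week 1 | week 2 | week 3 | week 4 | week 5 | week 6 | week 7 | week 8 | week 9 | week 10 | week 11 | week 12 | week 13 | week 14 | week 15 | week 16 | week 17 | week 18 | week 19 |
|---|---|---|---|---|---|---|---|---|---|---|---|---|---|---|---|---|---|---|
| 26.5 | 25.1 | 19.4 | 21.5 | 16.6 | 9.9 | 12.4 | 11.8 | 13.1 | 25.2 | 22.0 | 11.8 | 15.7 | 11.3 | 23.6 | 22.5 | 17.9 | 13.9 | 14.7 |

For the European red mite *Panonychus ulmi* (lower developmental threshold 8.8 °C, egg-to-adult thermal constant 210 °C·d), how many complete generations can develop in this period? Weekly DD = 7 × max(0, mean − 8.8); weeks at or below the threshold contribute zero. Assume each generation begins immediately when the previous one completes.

5 generations

Weekly DD (7 × max(0, T̄ − 8.8)): 123.9, 114.1, 74.2, 88.9, 54.6, 7.7, 25.2, 21.0, 30.1, 114.8, 92.4, 21.0, 48.3, 17.5, 103.6, 95.9, 63.7, 35.7, 41.3.
Season total = 1173.9 DD.
Complete generations = ⌊1173.9 / 210⌋ = 5.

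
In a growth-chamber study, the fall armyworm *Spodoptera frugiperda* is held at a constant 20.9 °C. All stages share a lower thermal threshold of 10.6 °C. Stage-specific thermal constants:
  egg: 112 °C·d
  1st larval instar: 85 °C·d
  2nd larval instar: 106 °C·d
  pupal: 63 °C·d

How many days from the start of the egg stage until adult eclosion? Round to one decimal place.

35.5 days

Daily accumulation at 20.9 °C = 20.9 − 10.6 = 10.3 DD/day.
Total K = 112 + 85 + 106 + 63 = 366 DD.
Total duration = 366 / 10.3 = 35.534 ≈ 35.5 days.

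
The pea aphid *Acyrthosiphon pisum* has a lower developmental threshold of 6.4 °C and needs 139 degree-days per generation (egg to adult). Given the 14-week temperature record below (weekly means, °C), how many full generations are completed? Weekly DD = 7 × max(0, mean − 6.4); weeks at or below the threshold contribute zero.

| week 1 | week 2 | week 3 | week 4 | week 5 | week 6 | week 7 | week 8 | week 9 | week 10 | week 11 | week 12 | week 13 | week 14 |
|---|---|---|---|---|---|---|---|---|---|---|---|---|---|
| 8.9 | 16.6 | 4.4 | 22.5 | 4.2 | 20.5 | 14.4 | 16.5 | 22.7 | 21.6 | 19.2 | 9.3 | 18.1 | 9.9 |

Weekly DD (7 × max(0, T̄ − 6.4)): 17.5, 71.4, 0.0, 112.7, 0.0, 98.7, 56.0, 70.7, 114.1, 106.4, 89.6, 20.3, 81.9, 24.5.
Season total = 863.8 DD.
Complete generations = ⌊863.8 / 139⌋ = 6.

6 generations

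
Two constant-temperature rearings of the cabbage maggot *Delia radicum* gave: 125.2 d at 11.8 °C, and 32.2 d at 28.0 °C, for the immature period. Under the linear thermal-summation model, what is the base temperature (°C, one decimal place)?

6.2 °C

Under the model K = D·(T − T_b), so D₁·(T₁ − T_b) = D₂·(T₂ − T_b).
125.2·(11.8 − T_b) = 32.2·(28.0 − T_b)
T_b = (125.2·11.8 − 32.2·28.0) / (125.2 − 32.2) = 575.76 / 93.0 = 6.191 °C ≈ 6.2 °C.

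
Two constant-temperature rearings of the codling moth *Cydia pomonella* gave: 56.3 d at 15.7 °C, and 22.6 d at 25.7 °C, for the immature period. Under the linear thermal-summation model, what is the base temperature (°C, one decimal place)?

9.0 °C

Equal thermal constants: D₁(T₁ − T_b) = D₂(T₂ − T_b).
56.3·(15.7 − T_b) = 22.6·(25.7 − T_b)
T_b = (56.3·15.7 − 22.6·25.7) / (56.3 − 22.6) = 303.09 / 33.7 = 8.994 °C ≈ 9.0 °C.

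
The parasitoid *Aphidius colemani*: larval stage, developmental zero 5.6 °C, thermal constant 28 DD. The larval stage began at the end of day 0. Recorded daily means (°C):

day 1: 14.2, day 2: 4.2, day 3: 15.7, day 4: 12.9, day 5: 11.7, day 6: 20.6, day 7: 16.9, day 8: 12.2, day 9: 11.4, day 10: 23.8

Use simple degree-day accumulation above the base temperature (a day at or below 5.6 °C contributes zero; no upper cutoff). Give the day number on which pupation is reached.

Daily DD above 5.6 °C: 8.6, 0.0, 10.1, 7.3, 6.1, 15.0, 11.3, 6.6, 5.8, 18.2.
Cumulative: 8.6, 8.6, 18.7, 26.0, 32.1, 47.1, 58.4, 65.0, 70.8, 89.0.
The total first reaches 28 DD on day 5.

day 5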